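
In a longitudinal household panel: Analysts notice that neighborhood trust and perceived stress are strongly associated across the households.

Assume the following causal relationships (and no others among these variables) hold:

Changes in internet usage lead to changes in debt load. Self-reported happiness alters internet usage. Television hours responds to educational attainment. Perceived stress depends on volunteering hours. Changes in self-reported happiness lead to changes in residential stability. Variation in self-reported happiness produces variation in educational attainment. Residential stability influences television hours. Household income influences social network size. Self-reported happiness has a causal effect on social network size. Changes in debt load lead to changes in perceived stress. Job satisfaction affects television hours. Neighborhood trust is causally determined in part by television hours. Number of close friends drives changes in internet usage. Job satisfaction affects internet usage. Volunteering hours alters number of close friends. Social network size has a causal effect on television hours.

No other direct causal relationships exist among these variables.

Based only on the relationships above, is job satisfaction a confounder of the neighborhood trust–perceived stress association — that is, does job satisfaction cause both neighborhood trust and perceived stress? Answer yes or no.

Job satisfaction has a causal path to neighborhood trust (job satisfaction → television hours → neighborhood trust) and to perceived stress (job satisfaction → internet usage → debt load → perceived stress), so it is a common cause of both — a confounder.

yes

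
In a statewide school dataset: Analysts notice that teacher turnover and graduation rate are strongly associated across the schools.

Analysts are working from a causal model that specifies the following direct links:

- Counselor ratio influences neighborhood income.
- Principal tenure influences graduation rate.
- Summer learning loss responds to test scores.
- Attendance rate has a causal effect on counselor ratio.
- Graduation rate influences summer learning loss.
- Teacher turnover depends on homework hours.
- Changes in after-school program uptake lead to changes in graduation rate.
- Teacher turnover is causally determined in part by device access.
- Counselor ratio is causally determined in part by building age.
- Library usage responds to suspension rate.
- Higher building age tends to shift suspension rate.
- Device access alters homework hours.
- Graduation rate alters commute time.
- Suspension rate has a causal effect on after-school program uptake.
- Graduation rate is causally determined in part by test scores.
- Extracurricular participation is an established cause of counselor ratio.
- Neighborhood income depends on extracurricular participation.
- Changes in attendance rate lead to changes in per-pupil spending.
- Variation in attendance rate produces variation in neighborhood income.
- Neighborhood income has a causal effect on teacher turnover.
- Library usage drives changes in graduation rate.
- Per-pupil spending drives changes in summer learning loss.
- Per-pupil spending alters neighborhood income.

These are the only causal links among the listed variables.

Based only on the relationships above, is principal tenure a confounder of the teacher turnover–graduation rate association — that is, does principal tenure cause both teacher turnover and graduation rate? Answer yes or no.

no

Principal tenure has no stated causal path to teacher turnover. A confounder must cause both variables, so principal tenure does not qualify.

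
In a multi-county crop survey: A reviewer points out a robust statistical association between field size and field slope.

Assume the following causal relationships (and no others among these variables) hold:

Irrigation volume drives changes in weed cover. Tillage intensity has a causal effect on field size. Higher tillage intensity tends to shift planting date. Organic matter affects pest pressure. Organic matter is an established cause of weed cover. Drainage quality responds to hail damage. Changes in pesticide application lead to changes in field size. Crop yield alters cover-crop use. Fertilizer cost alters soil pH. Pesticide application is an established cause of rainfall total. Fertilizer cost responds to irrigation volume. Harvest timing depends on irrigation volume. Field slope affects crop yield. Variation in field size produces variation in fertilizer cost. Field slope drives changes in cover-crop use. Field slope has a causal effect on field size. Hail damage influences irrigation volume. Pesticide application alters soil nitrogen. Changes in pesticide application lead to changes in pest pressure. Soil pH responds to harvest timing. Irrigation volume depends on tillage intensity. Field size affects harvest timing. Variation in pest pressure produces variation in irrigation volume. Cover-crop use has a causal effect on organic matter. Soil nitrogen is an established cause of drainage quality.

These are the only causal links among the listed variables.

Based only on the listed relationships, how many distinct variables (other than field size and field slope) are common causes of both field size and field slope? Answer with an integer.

No listed variable has a causal path to both field size and field slope, so there are no common causes.

0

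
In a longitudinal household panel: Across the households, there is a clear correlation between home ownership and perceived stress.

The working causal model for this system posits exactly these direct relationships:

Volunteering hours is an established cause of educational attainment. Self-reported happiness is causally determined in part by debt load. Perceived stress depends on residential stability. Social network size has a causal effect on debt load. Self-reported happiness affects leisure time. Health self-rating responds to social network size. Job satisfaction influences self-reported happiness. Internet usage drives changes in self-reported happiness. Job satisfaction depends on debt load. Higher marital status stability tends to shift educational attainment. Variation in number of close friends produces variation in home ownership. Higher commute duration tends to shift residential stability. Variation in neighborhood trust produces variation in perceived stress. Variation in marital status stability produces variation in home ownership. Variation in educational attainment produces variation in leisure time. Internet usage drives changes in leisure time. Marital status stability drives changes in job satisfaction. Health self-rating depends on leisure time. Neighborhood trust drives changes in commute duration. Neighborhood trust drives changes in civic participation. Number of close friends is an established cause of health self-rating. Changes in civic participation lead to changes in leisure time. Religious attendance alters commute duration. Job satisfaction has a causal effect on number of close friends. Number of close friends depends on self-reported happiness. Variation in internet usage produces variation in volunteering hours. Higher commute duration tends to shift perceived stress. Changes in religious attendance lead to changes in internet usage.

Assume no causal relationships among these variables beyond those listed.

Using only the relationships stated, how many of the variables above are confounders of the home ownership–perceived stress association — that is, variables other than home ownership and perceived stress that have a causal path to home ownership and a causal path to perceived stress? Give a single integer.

1

The common causes are: religious attendance (to home ownership via religious attendance → internet usage → self-reported happiness → number of close friends → home ownership; to perceived stress via religious attendance → commute duration → perceived stress).
Every other variable lacks a causal path to at least one of home ownership and perceived stress.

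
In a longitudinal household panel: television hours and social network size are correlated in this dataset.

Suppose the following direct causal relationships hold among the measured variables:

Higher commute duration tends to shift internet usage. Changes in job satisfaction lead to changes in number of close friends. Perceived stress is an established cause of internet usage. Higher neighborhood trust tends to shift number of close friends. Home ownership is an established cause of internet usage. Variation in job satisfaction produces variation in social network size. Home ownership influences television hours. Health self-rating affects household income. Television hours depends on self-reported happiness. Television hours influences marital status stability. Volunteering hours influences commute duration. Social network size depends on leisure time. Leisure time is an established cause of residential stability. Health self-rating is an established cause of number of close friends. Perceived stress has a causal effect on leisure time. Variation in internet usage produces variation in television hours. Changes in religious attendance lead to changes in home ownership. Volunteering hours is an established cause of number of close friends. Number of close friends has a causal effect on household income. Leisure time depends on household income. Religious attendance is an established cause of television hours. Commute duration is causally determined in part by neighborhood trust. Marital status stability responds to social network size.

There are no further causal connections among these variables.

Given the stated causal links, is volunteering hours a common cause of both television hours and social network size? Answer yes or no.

yes

Volunteering hours has a causal path to television hours (volunteering hours → commute duration → internet usage → television hours) and to social network size (volunteering hours → number of close friends → household income → leisure time → social network size), so it is a common cause of both — a confounder.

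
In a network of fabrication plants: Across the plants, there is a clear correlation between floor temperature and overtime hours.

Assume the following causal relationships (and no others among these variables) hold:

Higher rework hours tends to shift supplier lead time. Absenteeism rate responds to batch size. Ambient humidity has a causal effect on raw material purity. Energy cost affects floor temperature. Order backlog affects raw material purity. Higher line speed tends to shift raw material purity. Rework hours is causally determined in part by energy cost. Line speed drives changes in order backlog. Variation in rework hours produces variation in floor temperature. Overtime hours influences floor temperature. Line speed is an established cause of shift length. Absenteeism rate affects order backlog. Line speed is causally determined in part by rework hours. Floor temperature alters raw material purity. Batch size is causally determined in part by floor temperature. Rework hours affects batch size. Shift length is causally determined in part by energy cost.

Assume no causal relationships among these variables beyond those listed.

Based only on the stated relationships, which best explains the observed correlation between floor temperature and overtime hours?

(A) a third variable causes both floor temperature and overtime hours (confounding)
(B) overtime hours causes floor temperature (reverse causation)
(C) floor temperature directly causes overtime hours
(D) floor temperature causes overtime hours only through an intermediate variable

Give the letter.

The stated link runs overtime hours → floor temperature; floor temperature has no causal path to overtime hours. No variable causes both, so confounding is ruled out. The correlation reflects reverse causation.

B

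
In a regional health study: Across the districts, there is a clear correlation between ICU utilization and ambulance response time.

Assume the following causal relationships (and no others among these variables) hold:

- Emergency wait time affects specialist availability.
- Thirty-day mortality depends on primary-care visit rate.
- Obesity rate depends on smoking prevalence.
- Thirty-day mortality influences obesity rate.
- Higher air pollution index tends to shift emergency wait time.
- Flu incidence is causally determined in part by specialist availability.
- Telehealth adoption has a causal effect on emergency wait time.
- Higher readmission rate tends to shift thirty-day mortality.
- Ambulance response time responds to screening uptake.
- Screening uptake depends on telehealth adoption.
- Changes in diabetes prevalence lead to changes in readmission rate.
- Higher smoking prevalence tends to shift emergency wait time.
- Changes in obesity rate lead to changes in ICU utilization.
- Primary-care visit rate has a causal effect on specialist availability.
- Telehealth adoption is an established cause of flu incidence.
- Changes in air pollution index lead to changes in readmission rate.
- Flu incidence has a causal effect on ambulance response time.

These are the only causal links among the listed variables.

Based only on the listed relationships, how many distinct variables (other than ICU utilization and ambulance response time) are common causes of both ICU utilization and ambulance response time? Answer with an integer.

3

The common causes are: air pollution index (to ICU utilization via air pollution index → readmission rate → thirty-day mortality → obesity rate → ICU utilization; to ambulance response time via air pollution index → emergency wait time → specialist availability → flu incidence → ambulance response time); primary-care visit rate (to ICU utilization via primary-care visit rate → thirty-day mortality → obesity rate → ICU utilization; to ambulance response time via primary-care visit rate → specialist availability → flu incidence → ambulance response time); smoking prevalence (to ICU utilization via smoking prevalence → obesity rate → ICU utilization; to ambulance response time via smoking prevalence → emergency wait time → specialist availability → flu incidence → ambulance response time).
Every other variable lacks a causal path to at least one of ICU utilization and ambulance response time.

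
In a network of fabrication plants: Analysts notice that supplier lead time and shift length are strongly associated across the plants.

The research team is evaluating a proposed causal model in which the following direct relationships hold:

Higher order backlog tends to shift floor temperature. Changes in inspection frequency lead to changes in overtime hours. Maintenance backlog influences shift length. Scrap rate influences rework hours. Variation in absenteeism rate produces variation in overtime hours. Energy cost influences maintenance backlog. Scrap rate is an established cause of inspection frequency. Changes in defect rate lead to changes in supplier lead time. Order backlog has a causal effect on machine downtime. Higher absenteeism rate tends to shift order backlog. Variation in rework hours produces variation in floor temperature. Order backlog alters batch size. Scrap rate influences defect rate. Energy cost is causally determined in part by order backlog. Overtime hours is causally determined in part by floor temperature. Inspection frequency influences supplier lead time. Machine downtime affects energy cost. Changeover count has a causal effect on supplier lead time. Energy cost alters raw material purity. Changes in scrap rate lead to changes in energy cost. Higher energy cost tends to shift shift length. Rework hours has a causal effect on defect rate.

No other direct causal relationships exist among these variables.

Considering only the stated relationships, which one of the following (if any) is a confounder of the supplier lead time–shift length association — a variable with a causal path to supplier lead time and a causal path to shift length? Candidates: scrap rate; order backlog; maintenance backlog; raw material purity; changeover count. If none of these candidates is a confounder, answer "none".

scrap rate

Scrap rate causes supplier lead time (scrap rate → inspection frequency → supplier lead time) and also causes shift length (scrap rate → energy cost → shift length); it is a common cause of both.
Each of the other candidates lacks a causal path to at least one of supplier lead time and shift length, so they do not confound the relationship.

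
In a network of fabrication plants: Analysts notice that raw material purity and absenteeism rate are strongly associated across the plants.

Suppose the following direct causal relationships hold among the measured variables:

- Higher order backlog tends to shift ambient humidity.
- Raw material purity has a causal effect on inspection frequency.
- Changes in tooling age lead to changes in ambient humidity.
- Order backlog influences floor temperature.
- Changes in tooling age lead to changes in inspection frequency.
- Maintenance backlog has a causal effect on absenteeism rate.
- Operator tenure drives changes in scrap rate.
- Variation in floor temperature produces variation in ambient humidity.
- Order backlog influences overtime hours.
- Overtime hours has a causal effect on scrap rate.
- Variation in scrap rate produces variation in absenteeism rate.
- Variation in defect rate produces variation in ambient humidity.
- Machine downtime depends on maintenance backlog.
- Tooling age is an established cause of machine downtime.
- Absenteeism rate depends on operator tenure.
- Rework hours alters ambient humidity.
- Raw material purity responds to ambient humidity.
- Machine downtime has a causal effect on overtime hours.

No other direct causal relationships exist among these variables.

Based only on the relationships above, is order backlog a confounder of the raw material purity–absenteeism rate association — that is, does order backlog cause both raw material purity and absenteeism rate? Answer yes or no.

yes

Order backlog has a causal path to raw material purity (order backlog → ambient humidity → raw material purity) and to absenteeism rate (order backlog → overtime hours → scrap rate → absenteeism rate), so it is a common cause of both — a confounder.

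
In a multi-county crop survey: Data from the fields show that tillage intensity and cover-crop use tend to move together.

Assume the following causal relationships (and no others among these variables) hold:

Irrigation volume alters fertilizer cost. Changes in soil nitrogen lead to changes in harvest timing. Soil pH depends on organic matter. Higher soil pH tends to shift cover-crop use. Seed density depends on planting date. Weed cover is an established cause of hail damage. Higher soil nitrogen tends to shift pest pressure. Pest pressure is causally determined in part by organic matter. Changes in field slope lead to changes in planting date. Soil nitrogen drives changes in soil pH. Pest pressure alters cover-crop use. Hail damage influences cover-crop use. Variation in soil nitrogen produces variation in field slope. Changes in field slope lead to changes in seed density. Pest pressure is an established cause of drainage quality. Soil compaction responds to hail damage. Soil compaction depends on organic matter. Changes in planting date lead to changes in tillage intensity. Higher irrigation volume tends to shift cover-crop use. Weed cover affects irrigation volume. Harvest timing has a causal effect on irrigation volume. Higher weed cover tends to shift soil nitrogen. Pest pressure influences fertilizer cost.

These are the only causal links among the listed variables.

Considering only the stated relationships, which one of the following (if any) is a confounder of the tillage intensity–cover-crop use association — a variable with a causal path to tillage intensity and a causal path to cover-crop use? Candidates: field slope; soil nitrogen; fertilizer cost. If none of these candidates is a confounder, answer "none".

soil nitrogen

Soil nitrogen causes tillage intensity (soil nitrogen → field slope → planting date → tillage intensity) and also causes cover-crop use (soil nitrogen → soil pH → cover-crop use); it is a common cause of both.
Each of the other candidates lacks a causal path to at least one of tillage intensity and cover-crop use, so they do not confound the relationship.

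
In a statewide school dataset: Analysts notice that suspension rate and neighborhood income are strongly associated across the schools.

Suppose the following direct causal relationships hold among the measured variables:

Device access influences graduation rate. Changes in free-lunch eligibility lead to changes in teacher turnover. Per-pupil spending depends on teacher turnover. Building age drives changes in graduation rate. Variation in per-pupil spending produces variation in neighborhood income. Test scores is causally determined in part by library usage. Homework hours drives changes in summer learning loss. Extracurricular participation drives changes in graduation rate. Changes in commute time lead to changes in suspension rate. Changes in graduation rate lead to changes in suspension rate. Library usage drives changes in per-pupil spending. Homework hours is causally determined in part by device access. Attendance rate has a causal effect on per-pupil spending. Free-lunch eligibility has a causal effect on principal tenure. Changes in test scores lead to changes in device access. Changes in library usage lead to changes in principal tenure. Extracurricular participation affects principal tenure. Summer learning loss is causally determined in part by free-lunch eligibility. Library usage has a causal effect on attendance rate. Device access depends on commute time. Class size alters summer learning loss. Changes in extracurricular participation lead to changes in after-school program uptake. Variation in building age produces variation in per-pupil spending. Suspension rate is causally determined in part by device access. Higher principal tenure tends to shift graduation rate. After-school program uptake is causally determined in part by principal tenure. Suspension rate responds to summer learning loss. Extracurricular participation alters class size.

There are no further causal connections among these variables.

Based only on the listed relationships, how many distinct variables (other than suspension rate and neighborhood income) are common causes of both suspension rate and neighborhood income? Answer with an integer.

3

The common causes are: building age (to suspension rate via building age → graduation rate → suspension rate; to neighborhood income via building age → per-pupil spending → neighborhood income); free-lunch eligibility (to suspension rate via free-lunch eligibility → summer learning loss → suspension rate; to neighborhood income via free-lunch eligibility → teacher turnover → per-pupil spending → neighborhood income); library usage (to suspension rate via library usage → test scores → device access → suspension rate; to neighborhood income via library usage → per-pupil spending → neighborhood income).
Every other variable lacks a causal path to at least one of suspension rate and neighborhood income.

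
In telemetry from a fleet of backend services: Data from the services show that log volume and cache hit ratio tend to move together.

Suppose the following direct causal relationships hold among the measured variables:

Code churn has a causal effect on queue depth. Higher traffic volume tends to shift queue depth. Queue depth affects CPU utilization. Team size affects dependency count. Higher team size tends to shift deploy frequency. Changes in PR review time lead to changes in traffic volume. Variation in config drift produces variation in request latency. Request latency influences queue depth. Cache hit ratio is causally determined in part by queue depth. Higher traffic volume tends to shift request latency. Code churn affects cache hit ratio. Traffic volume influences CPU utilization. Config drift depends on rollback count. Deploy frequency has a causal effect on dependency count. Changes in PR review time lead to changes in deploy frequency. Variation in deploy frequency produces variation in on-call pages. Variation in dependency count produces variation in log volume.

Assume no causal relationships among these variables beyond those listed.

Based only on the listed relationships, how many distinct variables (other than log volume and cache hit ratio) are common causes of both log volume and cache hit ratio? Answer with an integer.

1

The common causes are: PR review time (to log volume via PR review time → deploy frequency → dependency count → log volume; to cache hit ratio via PR review time → traffic volume → queue depth → cache hit ratio).
Every other variable lacks a causal path to at least one of log volume and cache hit ratio.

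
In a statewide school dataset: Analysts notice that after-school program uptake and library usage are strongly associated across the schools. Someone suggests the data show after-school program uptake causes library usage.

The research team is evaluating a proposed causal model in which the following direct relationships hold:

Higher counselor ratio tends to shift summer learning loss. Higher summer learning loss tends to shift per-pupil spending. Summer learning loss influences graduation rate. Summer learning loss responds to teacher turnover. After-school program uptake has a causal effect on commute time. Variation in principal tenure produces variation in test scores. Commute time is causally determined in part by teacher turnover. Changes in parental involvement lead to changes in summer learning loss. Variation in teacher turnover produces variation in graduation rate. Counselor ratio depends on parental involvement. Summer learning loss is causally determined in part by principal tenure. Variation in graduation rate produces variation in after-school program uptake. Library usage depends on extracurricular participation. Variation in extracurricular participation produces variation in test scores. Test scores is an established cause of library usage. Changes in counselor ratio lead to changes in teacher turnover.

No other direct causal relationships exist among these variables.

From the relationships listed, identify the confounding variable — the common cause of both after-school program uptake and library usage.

principal tenure

Principal tenure has a causal path to after-school program uptake (principal tenure → summer learning loss → graduation rate → after-school program uptake) and a separate causal path to library usage (principal tenure → test scores → library usage), so it is a common cause of both.
No stated relationship gives after-school program uptake a causal route to library usage, so the correlation is explained by the shared upstream cause rather than a direct effect.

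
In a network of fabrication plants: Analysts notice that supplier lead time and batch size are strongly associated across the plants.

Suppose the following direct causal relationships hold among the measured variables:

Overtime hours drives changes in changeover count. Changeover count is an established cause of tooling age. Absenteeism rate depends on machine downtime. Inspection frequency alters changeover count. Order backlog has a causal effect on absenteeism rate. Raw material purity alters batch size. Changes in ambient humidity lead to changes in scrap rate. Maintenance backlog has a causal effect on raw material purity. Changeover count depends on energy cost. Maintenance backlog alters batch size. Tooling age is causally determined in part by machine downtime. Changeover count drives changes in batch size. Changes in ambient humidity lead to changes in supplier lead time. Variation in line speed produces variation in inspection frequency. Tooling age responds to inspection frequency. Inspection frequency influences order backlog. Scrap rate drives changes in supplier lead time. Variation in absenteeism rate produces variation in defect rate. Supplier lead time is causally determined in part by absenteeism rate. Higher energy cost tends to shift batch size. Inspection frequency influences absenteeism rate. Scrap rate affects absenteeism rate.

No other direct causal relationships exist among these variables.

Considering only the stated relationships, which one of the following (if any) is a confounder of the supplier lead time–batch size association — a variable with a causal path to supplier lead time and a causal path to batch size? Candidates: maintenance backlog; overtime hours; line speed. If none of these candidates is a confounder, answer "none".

Line speed causes supplier lead time (line speed → inspection frequency → absenteeism rate → supplier lead time) and also causes batch size (line speed → inspection frequency → changeover count → batch size); it is a common cause of both.
Each of the other candidates lacks a causal path to at least one of supplier lead time and batch size, so they do not confound the relationship.

line speed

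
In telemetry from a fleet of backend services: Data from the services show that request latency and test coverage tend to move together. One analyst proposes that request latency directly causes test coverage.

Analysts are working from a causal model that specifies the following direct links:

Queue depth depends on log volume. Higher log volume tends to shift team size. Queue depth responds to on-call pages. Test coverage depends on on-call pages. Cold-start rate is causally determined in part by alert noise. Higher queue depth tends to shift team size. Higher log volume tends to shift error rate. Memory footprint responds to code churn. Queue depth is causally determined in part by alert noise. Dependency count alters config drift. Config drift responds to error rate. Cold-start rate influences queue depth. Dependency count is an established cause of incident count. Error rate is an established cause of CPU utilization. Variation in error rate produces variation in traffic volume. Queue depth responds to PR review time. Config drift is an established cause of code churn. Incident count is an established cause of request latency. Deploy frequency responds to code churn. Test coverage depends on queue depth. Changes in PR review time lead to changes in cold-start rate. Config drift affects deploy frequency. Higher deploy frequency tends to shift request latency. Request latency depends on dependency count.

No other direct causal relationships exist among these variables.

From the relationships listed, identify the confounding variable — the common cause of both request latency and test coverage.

log volume

Log volume has a causal path to request latency (log volume → error rate → config drift → deploy frequency → request latency) and a separate causal path to test coverage (log volume → queue depth → test coverage), so it is a common cause of both.
No stated relationship gives request latency a causal route to test coverage, so the correlation is explained by the shared upstream cause rather than a direct effect.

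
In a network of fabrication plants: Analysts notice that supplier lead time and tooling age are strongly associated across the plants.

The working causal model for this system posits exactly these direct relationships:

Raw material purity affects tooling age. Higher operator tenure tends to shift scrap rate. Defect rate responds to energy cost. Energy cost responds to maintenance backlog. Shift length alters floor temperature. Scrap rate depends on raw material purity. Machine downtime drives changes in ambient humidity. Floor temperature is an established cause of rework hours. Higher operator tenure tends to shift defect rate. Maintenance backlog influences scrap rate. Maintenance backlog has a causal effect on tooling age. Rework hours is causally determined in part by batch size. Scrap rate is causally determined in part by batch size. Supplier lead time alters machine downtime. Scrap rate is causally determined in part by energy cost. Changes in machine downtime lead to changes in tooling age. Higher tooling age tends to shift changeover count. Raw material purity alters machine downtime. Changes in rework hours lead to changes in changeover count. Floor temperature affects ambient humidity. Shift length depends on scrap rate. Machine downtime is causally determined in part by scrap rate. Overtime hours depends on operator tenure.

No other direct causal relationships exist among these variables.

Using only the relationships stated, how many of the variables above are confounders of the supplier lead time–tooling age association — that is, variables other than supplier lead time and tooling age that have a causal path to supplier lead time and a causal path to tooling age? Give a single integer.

0

No listed variable has a causal path to both supplier lead time and tooling age, so there are no common causes.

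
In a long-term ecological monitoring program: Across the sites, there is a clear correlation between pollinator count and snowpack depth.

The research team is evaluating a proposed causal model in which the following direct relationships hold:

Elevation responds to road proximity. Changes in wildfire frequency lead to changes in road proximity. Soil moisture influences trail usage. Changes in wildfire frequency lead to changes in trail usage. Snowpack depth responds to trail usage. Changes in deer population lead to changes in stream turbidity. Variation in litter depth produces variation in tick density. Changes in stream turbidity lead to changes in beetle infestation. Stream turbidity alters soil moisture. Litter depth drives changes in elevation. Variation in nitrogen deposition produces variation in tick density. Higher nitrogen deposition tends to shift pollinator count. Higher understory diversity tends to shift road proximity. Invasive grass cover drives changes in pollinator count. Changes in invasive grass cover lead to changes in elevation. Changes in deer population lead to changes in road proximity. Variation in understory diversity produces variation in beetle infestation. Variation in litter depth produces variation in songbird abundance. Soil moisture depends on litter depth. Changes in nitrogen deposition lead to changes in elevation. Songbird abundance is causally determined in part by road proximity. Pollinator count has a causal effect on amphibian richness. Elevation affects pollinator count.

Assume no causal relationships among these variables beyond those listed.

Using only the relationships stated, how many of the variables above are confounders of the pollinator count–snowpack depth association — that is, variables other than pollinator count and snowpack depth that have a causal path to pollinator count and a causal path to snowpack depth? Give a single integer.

3

The common causes are: deer population (to pollinator count via deer population → road proximity → elevation → pollinator count; to snowpack depth via deer population → stream turbidity → soil moisture → trail usage → snowpack depth); litter depth (to pollinator count via litter depth → elevation → pollinator count; to snowpack depth via litter depth → soil moisture → trail usage → snowpack depth); wildfire frequency (to pollinator count via wildfire frequency → road proximity → elevation → pollinator count; to snowpack depth via wildfire frequency → trail usage → snowpack depth).
Every other variable lacks a causal path to at least one of pollinator count and snowpack depth.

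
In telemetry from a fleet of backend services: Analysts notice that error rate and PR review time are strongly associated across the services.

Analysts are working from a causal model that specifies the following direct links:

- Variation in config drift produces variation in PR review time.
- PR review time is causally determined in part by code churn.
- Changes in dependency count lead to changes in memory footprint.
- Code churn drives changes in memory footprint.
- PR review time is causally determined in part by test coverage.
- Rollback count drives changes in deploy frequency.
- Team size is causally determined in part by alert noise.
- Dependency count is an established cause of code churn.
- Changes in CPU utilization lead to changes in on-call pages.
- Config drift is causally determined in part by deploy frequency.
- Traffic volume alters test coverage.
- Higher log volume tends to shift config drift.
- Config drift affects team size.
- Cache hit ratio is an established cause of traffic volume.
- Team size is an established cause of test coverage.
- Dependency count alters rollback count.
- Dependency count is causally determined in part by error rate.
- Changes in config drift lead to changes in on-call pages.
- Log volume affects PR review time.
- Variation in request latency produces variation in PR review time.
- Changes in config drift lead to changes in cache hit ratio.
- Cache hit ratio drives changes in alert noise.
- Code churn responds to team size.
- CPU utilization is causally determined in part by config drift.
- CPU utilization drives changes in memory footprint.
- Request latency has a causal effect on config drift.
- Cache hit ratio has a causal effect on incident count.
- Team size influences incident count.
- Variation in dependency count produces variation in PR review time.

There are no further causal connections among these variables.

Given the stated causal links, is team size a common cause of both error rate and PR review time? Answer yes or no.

no

Team size has no stated causal path to error rate. A confounder must cause both variables, so team size does not qualify.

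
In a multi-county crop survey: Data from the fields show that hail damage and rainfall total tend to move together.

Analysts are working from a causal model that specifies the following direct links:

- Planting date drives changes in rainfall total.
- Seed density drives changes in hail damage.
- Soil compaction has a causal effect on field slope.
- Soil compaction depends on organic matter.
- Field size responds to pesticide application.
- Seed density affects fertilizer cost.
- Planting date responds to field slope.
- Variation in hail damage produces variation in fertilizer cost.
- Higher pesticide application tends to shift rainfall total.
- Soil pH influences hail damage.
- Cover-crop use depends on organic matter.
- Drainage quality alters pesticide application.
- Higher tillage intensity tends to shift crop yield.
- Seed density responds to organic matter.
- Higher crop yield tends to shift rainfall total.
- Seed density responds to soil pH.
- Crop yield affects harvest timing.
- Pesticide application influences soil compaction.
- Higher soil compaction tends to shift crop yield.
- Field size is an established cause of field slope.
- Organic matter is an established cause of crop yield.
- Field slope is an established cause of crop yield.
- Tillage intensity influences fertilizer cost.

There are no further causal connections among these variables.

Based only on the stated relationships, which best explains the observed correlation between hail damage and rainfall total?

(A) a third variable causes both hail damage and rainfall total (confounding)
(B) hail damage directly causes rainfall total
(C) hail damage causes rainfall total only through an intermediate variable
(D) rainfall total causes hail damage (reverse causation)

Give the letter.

A

Organic matter causes hail damage (organic matter → seed density → hail damage) and rainfall total (organic matter → crop yield → rainfall total) — a common cause creating the correlation.
There is no stated path from hail damage to rainfall total or from rainfall total to hail damage, so neither direct nor reverse causation applies.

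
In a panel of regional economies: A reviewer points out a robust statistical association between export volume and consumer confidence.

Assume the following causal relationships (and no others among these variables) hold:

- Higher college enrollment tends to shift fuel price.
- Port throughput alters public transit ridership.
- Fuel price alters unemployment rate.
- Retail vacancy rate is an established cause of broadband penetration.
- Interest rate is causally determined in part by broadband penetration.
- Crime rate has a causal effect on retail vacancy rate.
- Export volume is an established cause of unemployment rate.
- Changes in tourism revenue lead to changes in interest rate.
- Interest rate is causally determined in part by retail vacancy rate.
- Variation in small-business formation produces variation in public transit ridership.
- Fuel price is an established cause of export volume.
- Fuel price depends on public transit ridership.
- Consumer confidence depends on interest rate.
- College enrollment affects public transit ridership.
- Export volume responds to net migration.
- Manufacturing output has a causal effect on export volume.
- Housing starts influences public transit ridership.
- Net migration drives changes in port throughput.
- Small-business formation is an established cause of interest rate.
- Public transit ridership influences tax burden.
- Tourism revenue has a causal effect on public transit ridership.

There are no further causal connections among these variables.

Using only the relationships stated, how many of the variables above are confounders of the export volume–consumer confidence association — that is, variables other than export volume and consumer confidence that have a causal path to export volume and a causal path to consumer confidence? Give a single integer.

2

The common causes are: small-business formation (to export volume via small-business formation → public transit ridership → fuel price → export volume; to consumer confidence via small-business formation → interest rate → consumer confidence); tourism revenue (to export volume via tourism revenue → public transit ridership → fuel price → export volume; to consumer confidence via tourism revenue → interest rate → consumer confidence).
Every other variable lacks a causal path to at least one of export volume and consumer confidence.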